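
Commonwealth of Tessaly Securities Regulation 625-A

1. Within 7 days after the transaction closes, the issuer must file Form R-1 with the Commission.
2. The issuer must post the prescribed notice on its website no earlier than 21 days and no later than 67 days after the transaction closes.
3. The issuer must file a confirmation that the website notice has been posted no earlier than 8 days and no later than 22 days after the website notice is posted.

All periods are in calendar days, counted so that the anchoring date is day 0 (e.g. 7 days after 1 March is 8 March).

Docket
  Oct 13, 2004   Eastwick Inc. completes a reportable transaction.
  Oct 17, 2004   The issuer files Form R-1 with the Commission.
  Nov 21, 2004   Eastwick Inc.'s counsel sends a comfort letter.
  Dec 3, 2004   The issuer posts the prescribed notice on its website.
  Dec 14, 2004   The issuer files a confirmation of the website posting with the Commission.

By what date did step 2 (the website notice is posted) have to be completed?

Step 2 runs from Oct 13, 2004, when the transaction closes. The window is 21–67 days after Oct 13, 2004; it closes on Dec 19, 2004.

Dec 19, 2004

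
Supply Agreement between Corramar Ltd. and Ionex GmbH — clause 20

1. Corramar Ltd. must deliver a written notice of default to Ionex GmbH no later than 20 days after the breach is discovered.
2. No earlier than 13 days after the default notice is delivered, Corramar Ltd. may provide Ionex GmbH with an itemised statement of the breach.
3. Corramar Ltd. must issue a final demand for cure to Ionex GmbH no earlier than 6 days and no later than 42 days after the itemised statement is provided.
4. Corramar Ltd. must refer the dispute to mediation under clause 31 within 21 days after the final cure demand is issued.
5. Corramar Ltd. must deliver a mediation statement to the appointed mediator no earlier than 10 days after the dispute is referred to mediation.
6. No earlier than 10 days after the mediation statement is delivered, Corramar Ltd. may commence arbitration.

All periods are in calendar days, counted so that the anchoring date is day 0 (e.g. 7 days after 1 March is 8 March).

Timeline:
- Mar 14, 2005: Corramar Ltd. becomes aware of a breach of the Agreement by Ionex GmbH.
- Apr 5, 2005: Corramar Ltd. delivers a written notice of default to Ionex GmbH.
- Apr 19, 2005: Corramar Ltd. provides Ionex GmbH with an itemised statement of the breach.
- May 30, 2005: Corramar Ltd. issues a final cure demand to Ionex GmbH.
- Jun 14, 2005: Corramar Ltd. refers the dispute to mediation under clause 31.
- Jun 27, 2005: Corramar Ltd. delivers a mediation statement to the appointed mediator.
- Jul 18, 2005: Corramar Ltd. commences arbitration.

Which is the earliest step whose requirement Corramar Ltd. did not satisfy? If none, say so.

Step 1

Step 1: 20 days after Mar 14, 2005 (when the breach is discovered) is Apr 3, 2005; Apr 5, 2005 misses that deadline by 2 days.
Later steps need not be reached.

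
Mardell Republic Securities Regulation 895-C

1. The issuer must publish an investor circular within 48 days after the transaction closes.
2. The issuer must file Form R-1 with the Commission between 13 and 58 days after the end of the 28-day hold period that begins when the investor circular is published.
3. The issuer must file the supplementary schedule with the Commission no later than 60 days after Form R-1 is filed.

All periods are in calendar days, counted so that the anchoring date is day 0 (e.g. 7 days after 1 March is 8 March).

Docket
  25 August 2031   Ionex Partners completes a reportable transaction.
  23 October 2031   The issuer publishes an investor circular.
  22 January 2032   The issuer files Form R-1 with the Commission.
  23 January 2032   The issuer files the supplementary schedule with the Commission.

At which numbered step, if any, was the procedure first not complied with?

(1) due by 25 August 2031 + 48 days = 12 October 2031; 23 October 2031 misses that deadline by 11 days.

Step 1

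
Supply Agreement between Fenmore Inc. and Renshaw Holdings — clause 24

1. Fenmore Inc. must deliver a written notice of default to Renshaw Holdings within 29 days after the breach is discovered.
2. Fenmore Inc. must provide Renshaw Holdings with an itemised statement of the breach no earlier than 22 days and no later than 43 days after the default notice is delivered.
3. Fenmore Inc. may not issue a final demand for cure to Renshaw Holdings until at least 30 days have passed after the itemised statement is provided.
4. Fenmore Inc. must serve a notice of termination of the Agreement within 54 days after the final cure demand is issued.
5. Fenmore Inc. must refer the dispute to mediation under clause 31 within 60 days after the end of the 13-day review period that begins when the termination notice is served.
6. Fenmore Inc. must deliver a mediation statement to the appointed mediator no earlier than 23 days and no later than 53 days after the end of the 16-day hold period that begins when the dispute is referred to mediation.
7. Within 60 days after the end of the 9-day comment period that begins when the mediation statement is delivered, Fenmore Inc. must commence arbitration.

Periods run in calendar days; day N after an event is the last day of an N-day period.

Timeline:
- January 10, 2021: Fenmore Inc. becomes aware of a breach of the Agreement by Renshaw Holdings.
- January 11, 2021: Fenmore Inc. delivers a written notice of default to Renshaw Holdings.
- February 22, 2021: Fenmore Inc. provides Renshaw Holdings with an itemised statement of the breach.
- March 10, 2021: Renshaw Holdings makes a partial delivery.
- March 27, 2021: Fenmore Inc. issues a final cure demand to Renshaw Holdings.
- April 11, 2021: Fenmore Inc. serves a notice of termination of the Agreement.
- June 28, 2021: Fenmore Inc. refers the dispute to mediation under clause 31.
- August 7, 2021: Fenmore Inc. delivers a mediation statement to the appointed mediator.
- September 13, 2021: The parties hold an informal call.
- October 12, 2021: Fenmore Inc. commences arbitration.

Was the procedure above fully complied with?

Step 1: 29 days after January 10, 2021 (when the breach is discovered) is February 8, 2021; completed January 11, 2021, before the deadline.
Step 2: the window is 22–43 days after January 11, 2021 (when the default notice is delivered), so February 2, 2021 through February 23, 2021; done February 22, 2021, which is between those dates.
Step 3: the earliest permitted date is 30 days after February 22, 2021 (when the itemised statement is provided), i.e. March 24, 2021; March 27, 2021 is on or after that date.
Step 4: 54 days after March 27, 2021 (when the final cure demand is issued) is May 20, 2021; completed April 11, 2021, before the deadline.
Step 5: 60 days after April 24, 2021 (end of the 13-day review period, which began when the termination notice is served on April 11, 2021) is June 23, 2021; June 28, 2021 misses that deadline by 5 days.
No need to go further; step 5 was not satisfied.

No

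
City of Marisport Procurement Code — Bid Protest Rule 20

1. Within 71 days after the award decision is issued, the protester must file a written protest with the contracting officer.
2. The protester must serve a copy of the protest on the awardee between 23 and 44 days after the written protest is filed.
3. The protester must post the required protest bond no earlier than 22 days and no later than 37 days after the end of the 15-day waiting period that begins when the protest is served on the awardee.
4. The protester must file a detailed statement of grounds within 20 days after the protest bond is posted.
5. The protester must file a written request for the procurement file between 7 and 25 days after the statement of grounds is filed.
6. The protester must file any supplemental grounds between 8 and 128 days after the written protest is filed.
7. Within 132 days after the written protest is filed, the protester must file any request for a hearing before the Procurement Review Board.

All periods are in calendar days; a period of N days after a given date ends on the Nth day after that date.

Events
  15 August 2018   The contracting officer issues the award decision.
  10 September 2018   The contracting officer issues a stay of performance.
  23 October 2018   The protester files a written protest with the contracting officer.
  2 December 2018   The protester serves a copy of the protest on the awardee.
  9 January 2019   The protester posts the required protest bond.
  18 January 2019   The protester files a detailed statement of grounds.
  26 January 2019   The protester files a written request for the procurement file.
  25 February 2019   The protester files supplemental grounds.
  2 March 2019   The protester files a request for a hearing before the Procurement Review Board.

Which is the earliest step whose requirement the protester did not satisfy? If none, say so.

None — every step was satisfied

(1) due by 15 August 2018 + 71 days = 25 October 2018; done 23 October 2018 — timely.
(2) the permitted window runs from 23 October 2018 + 23 = 15 November 2018 to 23 October 2018 + 44 = 6 December 2018; done 2 December 2018 — within the window.
(3) the permitted window runs from 17 December 2018 + 22 = 8 January 2019 to 17 December 2018 + 37 = 23 January 2019; 9 January 2019 falls inside that range.
(4) due by 9 January 2019 + 20 days = 29 January 2019; done 18 January 2019 — timely.
(5) the permitted window runs from 18 January 2019 + 7 = 25 January 2019 to 18 January 2019 + 25 = 12 February 2019; 26 January 2019 falls inside that range.
(6) the permitted window runs from 23 October 2018 + 8 = 31 October 2018 to 23 October 2018 + 128 = 28 February 2019; 25 February 2019 falls inside that range.
(7) due by 23 October 2018 + 132 days = 4 March 2019; done 2 March 2019 — timely.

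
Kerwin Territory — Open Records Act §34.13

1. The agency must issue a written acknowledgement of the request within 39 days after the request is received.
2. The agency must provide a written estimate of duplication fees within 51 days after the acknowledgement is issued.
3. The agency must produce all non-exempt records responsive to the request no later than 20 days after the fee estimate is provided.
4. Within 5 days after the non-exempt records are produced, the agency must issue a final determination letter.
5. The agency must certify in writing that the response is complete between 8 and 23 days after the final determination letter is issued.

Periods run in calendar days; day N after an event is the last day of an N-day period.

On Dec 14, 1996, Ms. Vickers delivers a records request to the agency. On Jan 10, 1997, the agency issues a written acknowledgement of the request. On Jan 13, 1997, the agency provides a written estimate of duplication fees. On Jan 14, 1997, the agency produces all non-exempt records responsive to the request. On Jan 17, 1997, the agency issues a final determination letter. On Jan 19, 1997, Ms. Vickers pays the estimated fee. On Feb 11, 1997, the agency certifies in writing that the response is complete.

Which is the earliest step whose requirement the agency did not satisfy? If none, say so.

Step 1: 39 days after Dec 14, 1996 (when the request is received) is Jan 22, 1997; Jan 10, 1997 is within that limit.
Step 2: 51 days after Jan 10, 1997 (when the acknowledgement is issued) is Mar 2, 1997; completed Jan 13, 1997, before the deadline.
Step 3: 20 days after Jan 13, 1997 (when the fee estimate is provided) is Feb 2, 1997; Jan 14, 1997 is within that limit.
Step 4: 5 days after Jan 14, 1997 (when the non-exempt records are produced) is Jan 19, 1997; done Jan 17, 1997 — timely.
Step 5: the window is 8–23 days after Jan 17, 1997 (when the final determination letter is issued), so Jan 25, 1997 through Feb 9, 1997; done Feb 11, 1997 — 2 days after the window closed.

Step 5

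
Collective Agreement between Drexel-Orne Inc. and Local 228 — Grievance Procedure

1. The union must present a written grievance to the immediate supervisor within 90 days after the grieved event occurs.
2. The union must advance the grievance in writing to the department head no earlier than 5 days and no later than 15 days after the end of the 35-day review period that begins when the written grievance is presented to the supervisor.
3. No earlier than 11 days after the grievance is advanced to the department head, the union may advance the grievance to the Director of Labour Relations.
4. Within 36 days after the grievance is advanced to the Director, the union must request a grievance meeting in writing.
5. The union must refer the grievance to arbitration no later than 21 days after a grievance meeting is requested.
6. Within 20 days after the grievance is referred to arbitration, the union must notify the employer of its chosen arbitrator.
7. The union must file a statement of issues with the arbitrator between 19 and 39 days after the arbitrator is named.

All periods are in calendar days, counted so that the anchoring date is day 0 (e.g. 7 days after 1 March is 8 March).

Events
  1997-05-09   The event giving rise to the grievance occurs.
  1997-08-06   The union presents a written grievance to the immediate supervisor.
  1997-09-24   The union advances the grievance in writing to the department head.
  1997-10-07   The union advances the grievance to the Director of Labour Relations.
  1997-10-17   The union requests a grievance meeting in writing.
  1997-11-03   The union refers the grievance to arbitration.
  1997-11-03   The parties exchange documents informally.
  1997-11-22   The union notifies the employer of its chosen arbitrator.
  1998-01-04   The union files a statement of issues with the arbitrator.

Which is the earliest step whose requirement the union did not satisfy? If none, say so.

Step 1: 90 days after 1997-05-09 (when the grieved event occurs) is 1997-08-07; 1997-08-06 is within that limit.
Step 2: the window is 5–15 days after 1997-09-10 (end of the 35-day review period, which began when the written grievance is presented to the supervisor on 1997-08-06), so 1997-09-15 through 1997-09-25; 1997-09-24 falls inside that range.
Step 3: the earliest permitted date is 11 days after 1997-09-24 (when the grievance is advanced to the department head), i.e. 1997-10-05; 1997-10-07 is on or after that date.
Step 4: 36 days after 1997-10-07 (when the grievance is advanced to the Director) is 1997-11-12; 1997-10-17 is within that limit.
Step 5: 21 days after 1997-10-17 (when a grievance meeting is requested) is 1997-11-07; 1997-11-03 is within that limit.
Step 6: 20 days after 1997-11-03 (when the grievance is referred to arbitration) is 1997-11-23; 1997-11-22 is within that limit.
Step 7: the window is 19–39 days after 1997-11-22 (when the arbitrator is named), so 1997-12-11 through 1997-12-31; done 1998-01-04 — 4 days after the window closed.
The procedure was therefore not followed at step 7.

Step 7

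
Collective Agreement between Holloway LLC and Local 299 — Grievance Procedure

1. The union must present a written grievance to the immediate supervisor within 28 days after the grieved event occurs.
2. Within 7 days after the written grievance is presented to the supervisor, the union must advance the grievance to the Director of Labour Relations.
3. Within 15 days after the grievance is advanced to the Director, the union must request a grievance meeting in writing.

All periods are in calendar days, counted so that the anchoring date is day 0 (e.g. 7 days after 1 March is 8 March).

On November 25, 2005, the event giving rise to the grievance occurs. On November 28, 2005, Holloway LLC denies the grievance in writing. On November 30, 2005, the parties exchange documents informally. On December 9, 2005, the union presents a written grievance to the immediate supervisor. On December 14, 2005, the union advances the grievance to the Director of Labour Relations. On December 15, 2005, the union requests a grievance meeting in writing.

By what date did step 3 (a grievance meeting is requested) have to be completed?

Step 3 runs from December 14, 2005, when the grievance is advanced to the Director. 15 days after December 14, 2005 is December 29, 2005.

December 29, 2005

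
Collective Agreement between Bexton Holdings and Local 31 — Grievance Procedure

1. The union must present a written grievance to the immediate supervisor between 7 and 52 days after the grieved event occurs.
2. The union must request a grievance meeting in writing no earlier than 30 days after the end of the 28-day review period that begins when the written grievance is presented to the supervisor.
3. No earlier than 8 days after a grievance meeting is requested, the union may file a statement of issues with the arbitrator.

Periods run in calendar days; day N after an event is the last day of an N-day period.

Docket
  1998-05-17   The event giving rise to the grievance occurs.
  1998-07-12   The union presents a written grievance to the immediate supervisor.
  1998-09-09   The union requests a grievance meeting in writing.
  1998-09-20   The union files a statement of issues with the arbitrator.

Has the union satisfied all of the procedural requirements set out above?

No

Step 1 — 7 and 52 days from 1998-05-17 (when the grieved event occurs) are 1998-05-24 and 1998-07-08 respectively; 1998-07-12 is 4 days past the end of the window.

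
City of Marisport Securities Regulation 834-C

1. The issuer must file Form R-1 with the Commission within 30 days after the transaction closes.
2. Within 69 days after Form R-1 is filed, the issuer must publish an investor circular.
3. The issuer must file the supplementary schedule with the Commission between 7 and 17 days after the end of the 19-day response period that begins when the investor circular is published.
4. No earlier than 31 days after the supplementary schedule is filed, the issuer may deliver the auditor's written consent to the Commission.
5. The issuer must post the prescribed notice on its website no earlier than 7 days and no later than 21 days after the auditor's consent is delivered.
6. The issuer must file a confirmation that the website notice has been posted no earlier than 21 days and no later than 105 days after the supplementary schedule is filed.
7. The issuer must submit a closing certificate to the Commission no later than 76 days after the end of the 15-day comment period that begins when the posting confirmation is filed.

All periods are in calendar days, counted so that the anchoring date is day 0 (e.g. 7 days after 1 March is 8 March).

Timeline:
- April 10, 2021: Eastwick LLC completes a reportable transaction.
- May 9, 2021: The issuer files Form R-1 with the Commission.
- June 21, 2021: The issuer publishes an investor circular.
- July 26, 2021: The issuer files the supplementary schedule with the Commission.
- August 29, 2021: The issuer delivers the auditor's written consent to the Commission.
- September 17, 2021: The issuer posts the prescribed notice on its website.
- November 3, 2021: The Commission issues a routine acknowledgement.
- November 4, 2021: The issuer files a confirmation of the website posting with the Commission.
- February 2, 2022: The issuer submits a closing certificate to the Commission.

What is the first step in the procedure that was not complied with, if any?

(1) due by April 10, 2021 + 30 days = May 10, 2021; completed May 9, 2021, before the deadline.
(2) due by May 9, 2021 + 69 days = July 17, 2021; completed June 21, 2021, before the deadline.
(3) the permitted window runs from July 10, 2021 + 7 = July 17, 2021 to July 10, 2021 + 17 = July 27, 2021; done July 26, 2021 — within the window.
(4) permitted from July 26, 2021 + 31 days = August 26, 2021 onward; August 29, 2021 is on or after that date.
(5) the permitted window runs from August 29, 2021 + 7 = September 5, 2021 to August 29, 2021 + 21 = September 19, 2021; done September 17, 2021, which is between those dates.
(6) the permitted window runs from July 26, 2021 + 21 = August 16, 2021 to July 26, 2021 + 105 = November 8, 2021; done November 4, 2021 — within the window.
(7) due by November 19, 2021 + 76 days = February 3, 2022; done February 2, 2022 — timely.

None — every step was satisfied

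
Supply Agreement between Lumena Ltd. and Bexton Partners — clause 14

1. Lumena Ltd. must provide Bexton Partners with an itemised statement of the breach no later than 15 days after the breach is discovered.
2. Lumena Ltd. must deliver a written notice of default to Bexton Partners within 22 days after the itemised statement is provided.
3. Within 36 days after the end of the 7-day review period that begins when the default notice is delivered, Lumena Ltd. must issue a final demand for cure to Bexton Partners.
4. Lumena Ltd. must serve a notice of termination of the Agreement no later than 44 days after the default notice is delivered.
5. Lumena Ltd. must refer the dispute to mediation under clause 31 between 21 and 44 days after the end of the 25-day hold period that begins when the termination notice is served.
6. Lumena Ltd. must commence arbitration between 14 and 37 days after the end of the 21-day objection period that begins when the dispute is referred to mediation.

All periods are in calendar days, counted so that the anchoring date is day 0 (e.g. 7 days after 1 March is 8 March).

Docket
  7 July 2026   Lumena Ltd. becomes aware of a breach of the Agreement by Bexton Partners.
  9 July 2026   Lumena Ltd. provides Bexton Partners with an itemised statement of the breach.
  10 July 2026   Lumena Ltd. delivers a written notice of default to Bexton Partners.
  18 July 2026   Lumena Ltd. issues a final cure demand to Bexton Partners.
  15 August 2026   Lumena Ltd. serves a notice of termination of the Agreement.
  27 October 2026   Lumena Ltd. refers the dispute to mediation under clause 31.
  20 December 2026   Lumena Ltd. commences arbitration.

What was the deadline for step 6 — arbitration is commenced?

24 December 2026

The dispute is referred to mediation on 27 October 2026; the 21-day objection period therefore ends 17 November 2026, and step 6 runs from that date. The window is 14–37 days after 17 November 2026; it closes on 24 December 2026.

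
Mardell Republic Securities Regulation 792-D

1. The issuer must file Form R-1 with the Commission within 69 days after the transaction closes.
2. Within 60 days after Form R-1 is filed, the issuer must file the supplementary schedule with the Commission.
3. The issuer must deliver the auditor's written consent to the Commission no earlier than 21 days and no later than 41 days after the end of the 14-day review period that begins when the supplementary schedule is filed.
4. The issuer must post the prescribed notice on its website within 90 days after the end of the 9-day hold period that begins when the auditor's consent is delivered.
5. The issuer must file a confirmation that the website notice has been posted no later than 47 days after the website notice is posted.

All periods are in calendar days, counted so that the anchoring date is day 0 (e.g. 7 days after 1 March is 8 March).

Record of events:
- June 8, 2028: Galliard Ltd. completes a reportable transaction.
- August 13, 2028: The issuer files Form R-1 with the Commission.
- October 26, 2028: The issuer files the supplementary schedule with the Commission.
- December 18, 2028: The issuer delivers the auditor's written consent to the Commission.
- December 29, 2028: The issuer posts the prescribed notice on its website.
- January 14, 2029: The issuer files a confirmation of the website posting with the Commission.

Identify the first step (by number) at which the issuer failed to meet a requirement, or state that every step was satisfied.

Step 2

Step 1: 69 days after June 8, 2028 (when the transaction closes) is August 16, 2028; done August 13, 2028 — timely.
Step 2: 60 days after August 13, 2028 (when Form R-1 is filed) is October 12, 2028; not done until October 26, 2028, 14 days after the deadline.
That is the first point of non-compliance.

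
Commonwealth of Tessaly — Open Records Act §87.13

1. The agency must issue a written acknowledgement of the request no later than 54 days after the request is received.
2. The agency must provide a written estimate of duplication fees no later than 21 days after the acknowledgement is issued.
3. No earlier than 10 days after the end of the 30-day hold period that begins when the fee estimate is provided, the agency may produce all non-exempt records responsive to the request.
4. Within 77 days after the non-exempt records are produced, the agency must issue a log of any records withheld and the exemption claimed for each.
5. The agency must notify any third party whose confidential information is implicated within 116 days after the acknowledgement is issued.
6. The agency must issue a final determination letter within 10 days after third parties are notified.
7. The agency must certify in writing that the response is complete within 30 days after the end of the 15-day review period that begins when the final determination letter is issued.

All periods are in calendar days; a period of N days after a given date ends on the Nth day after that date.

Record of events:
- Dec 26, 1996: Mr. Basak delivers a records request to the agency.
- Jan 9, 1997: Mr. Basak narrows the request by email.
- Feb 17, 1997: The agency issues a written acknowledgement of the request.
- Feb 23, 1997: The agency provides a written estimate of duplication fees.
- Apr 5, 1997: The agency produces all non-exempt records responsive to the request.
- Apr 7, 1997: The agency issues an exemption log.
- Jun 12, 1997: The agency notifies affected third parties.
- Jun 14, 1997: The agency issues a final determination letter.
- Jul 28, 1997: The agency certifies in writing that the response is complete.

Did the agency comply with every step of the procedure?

(1) due by Dec 26, 1996 + 54 days = Feb 18, 1997; Feb 17, 1997 is within that limit.
(2) due by Feb 17, 1997 + 21 days = Mar 10, 1997; completed Feb 23, 1997, before the deadline.
(3) permitted from Mar 25, 1997 + 10 days = Apr 4, 1997 onward; done Apr 5, 1997, after the minimum wait.
(4) due by Apr 5, 1997 + 77 days = Jun 21, 1997; Apr 7, 1997 is within that limit.
(5) due by Feb 17, 1997 + 116 days = Jun 13, 1997; done Jun 12, 1997 — timely.
(6) due by Jun 12, 1997 + 10 days = Jun 22, 1997; done Jun 14, 1997 — timely.
(7) due by Jun 29, 1997 + 30 days = Jul 29, 1997; Jul 28, 1997 is within that limit.

Yes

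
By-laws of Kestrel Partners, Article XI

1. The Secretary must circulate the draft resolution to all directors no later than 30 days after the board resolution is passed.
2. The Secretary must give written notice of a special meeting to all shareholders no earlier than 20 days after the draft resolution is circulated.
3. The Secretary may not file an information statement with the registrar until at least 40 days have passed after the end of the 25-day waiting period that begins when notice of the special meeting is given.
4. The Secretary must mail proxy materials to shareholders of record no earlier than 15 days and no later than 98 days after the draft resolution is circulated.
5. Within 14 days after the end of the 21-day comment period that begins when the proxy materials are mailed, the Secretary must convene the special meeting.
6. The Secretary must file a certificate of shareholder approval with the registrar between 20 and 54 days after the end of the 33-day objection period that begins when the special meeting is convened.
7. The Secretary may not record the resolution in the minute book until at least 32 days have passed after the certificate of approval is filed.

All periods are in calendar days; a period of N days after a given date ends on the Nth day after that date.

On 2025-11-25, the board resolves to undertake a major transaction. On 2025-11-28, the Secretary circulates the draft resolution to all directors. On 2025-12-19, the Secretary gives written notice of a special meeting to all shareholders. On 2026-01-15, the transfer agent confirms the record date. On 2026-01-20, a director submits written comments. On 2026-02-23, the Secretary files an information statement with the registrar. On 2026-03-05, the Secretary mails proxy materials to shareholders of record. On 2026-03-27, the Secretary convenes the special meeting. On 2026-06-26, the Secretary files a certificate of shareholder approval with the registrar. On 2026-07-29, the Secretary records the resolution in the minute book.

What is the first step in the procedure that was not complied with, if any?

Step 6

Step 1 — counting 30 days from 2025-11-25 (when the board resolution is passed) gives a deadline of 2025-12-25; done 2025-11-28 — timely.
Step 2 — must wait 20 days from 2025-11-28 (when the draft resolution is circulated), so not before 2025-12-18; done 2025-12-19 — permitted.
Step 3 — must wait 40 days from 2026-01-13 (end of the 25-day waiting period, which began when notice of the special meeting is given on 2025-12-19), so not before 2026-02-22; 2026-02-23 is on or after that date.
Step 4 — 15 and 98 days from 2025-11-28 (when the draft resolution is circulated) are 2025-12-13 and 2026-03-06 respectively; 2026-03-05 falls inside that range.
Step 5 — counting 14 days from 2026-03-26 (end of the 21-day comment period, which began when the proxy materials are mailed on 2026-03-05) gives a deadline of 2026-04-09; done 2026-03-27 — timely.
Step 6 — 20 and 54 days from 2026-04-29 (end of the 33-day objection period, which began when the special meeting is convened on 2026-03-27) are 2026-05-19 and 2026-06-22 respectively; 2026-06-26 is 4 days past the end of the window.
The procedure was therefore not followed at step 6.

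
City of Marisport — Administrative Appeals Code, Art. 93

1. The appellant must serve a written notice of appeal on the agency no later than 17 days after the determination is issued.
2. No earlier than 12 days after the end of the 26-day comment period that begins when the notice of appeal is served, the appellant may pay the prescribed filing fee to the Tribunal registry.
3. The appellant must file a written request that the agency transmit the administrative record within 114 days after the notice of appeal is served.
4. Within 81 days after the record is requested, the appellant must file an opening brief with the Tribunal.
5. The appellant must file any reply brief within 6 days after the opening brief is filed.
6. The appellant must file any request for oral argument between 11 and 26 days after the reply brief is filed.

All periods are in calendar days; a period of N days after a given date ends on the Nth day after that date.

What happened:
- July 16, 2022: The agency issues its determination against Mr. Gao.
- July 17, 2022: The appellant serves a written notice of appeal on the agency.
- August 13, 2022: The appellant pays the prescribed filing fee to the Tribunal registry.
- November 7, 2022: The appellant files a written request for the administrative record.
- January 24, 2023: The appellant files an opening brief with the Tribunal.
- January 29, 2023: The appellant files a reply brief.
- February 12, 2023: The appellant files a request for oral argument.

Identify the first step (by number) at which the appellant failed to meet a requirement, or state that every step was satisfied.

Step 2

Step 1 — counting 17 days from July 16, 2022 (when the determination is issued) gives a deadline of August 2, 2022; completed July 17, 2022, before the deadline.
Step 2 — must wait 12 days from August 12, 2022 (end of the 26-day comment period, which began when the notice of appeal is served on July 17, 2022), so not before August 24, 2022; done August 13, 2022 — 11 days too early.
That is the first point of non-compliance.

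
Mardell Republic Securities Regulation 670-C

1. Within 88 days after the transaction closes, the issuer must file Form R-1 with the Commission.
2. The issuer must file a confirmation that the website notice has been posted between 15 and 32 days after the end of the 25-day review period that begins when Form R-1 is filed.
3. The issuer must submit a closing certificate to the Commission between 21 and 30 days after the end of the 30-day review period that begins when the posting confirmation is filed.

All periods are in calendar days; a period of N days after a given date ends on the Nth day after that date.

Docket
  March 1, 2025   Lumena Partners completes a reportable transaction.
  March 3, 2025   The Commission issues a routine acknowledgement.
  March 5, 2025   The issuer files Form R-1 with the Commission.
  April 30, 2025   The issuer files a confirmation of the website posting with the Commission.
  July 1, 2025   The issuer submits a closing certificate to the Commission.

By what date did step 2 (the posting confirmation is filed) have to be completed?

May 1, 2025

Form R-1 is filed on March 5, 2025; the 25-day review period therefore ends March 30, 2025, and step 2 runs from that date. The window is 15–32 days after March 30, 2025; it closes on May 1, 2025.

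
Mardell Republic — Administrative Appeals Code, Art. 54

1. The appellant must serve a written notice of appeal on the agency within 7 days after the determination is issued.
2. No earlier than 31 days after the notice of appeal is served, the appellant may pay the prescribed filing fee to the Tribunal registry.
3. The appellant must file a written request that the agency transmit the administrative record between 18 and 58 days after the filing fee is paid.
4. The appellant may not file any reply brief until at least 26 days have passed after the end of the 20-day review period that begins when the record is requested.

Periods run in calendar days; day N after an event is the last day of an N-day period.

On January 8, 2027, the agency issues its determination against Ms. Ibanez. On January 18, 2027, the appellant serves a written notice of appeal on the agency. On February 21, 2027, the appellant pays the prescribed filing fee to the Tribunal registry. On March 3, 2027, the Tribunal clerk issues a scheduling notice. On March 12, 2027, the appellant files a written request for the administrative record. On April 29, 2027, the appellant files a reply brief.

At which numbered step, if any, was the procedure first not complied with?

Step 1

Step 1: 7 days after January 8, 2027 (when the determination is issued) is January 15, 2027; done January 18, 2027 — 3 days late.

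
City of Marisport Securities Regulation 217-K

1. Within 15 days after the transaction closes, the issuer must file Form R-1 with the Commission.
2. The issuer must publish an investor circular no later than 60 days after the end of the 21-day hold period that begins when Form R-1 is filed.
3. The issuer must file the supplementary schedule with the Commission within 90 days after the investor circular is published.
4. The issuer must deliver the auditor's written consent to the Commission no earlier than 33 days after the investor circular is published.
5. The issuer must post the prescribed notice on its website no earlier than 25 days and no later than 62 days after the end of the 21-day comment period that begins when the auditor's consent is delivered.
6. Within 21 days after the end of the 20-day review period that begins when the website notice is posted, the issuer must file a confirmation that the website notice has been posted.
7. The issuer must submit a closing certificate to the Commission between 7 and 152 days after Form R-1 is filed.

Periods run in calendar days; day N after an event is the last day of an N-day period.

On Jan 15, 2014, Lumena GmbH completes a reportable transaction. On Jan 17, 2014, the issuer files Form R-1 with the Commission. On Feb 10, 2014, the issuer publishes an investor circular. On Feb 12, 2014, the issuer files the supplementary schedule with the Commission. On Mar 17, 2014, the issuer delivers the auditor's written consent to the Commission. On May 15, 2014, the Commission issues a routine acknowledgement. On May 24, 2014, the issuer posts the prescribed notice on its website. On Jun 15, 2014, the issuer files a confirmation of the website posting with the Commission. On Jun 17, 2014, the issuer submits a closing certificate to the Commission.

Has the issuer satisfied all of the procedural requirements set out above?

Step 1 — counting 15 days from Jan 15, 2014 (when the transaction closes) gives a deadline of Jan 30, 2014; done Jan 17, 2014 — timely.
Step 2 — counting 60 days from Feb 7, 2014 (end of the 21-day hold period, which began when Form R-1 is filed on Jan 17, 2014) gives a deadline of Apr 8, 2014; Feb 10, 2014 is within that limit.
Step 3 — counting 90 days from Feb 10, 2014 (when the investor circular is published) gives a deadline of May 11, 2014; Feb 12, 2014 is within that limit.
Step 4 — must wait 33 days from Feb 10, 2014 (when the investor circular is published), so not before Mar 15, 2014; done Mar 17, 2014 — permitted.
Step 5 — 25 and 62 days from Apr 7, 2014 (end of the 21-day comment period, which began when the auditor's consent is delivered on Mar 17, 2014) are May 2, 2014 and Jun 8, 2014 respectively; done May 24, 2014 — within the window.
Step 6 — counting 21 days from Jun 13, 2014 (end of the 20-day review period, which began when the website notice is posted on May 24, 2014) gives a deadline of Jul 4, 2014; completed Jun 15, 2014, before the deadline.
Step 7 — 7 and 152 days from Jan 17, 2014 (when Form R-1 is filed) are Jan 24, 2014 and Jun 18, 2014 respectively; Jun 17, 2014 falls inside that range.

Yes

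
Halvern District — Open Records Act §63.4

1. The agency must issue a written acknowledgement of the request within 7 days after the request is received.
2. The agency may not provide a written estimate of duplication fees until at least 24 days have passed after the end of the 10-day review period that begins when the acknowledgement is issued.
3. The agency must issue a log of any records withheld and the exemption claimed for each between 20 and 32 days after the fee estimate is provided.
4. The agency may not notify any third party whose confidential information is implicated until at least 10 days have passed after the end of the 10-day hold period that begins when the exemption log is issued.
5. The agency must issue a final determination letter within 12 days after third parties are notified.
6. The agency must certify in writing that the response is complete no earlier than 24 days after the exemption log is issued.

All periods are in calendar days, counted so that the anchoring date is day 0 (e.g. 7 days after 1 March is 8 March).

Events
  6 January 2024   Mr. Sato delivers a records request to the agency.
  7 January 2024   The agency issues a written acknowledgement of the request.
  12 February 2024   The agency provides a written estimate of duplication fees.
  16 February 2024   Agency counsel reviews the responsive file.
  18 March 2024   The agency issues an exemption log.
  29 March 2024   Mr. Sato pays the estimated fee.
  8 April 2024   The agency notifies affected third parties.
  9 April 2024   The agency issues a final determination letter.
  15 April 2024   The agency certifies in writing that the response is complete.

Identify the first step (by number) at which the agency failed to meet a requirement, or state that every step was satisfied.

Step 3

(1) due by 6 January 2024 + 7 days = 13 January 2024; completed 7 January 2024, before the deadline.
(2) permitted from 17 January 2024 + 24 days = 10 February 2024 onward; done 12 February 2024, after the minimum wait.
(3) the permitted window runs from 12 February 2024 + 20 = 3 March 2024 to 12 February 2024 + 32 = 15 March 2024; 18 March 2024 is 3 days past the end of the window.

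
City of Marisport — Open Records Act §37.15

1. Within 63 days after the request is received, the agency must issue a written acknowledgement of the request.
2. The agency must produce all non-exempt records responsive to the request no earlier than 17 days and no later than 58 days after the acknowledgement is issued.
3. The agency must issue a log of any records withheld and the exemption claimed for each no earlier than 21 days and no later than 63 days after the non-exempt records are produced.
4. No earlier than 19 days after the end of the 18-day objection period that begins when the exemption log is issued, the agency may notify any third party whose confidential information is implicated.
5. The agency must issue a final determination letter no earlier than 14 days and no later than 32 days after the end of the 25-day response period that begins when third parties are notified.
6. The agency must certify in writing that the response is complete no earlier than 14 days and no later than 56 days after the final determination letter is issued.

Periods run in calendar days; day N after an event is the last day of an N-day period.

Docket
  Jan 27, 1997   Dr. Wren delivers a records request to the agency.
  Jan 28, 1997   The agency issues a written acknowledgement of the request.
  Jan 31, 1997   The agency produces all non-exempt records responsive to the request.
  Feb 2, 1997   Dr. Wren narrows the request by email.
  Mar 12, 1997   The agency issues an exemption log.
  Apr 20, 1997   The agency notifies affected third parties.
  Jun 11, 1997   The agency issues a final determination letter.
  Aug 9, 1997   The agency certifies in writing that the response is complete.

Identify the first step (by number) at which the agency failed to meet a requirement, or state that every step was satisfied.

(1) due by Jan 27, 1997 + 63 days = Mar 31, 1997; Jan 28, 1997 is within that limit.
(2) the permitted window runs from Jan 28, 1997 + 17 = Feb 14, 1997 to Jan 28, 1997 + 58 = Mar 27, 1997; done Jan 31, 1997 — 14 days before the window opened.
That is the first point of non-compliance.

Step 2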